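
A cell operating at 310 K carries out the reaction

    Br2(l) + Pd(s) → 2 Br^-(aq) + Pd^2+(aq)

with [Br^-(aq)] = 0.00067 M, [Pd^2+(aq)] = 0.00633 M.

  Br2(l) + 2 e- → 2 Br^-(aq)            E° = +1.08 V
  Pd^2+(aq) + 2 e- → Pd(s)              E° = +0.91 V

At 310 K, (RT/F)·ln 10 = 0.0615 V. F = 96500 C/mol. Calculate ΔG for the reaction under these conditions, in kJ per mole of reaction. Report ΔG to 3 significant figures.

−83.5 kJ/mol

E°cell = +1.08 − (+0.91) = +0.17 V; the balanced reaction transfers n = 2 electrons.
The reaction quotient is [Br^-(aq)]^2·[Pd^2+(aq)] = 2.84×10^−9; by Nernst, E = +0.17 − (0.0615/2)(−8.546) = +0.4328 V.
ΔG = −nFE = −(2)(96500)(+0.4328) J/mol = −83.5 kJ/mol.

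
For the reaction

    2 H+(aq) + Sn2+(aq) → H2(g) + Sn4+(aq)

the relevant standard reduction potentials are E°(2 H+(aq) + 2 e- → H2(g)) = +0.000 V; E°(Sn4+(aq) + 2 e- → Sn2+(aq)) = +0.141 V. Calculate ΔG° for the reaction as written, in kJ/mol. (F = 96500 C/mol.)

+27.2 kJ/mol

In the reaction as written H+(aq) is reduced, so the 2H⁺/H₂ couple is the cathode and Sn⁴⁺/Sn²⁺ is the anode.
E°cell = +0.000 − (+0.141) = −0.141 V; balancing electrons gives n = 2.
ΔG° = −nFE°cell = −(2)(96500)(−0.141) J/mol = +27.2 kJ/mol.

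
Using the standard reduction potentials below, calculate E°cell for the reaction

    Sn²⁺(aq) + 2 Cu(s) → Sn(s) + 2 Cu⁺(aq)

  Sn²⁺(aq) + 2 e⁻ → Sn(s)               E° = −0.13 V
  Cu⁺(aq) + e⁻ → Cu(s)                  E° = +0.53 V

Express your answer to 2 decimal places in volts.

−0.66 V

Sn²⁺(aq) gains electrons, so the Sn²⁺/Sn couple is the cathode; the Cu⁺/Cu couple is the anode.
E°cell = E°(cathode) − E°(anode) = −0.13 − (+0.53) = −0.66 V.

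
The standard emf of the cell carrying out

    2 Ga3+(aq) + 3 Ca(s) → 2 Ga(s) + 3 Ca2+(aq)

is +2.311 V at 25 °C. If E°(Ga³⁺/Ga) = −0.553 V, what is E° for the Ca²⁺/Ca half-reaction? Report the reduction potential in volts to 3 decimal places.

In the reaction as written the Ga³⁺/Ga couple is reduced (cathode) and Ca²⁺/Ca is oxidized (anode), so E°cell = E°(Ga³⁺/Ga) − E°(Ca²⁺/Ca).
E°(Ca²⁺/Ca) = E°(cathode) − E°cell = −0.553 − (+2.311) = −2.864 V.

−2.864 V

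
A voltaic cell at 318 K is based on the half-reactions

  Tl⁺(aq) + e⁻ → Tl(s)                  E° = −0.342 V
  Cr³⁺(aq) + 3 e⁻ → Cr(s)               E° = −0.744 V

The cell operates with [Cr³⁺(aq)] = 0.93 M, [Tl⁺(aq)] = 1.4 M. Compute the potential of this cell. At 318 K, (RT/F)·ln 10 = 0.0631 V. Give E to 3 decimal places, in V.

+0.412 V

Since E°(Tl⁺/Tl) > E°(Cr³⁺/Cr), Tl⁺/Tl serves as the cathode.
The standard potential is −0.342 − (−0.744) = +0.402 V and the balanced reaction transfers n = 3 electrons.
The balanced reaction is 3 Tl⁺(aq) + Cr(s) → 3 Tl(s) + Cr³⁺(aq), so Q = [Cr³⁺(aq)] / [Tl⁺(aq)]^3 = 0.339 and log Q = −0.470.
Applying E = E° − (RT ln10/nF)·log Q gives +0.402 − (0.0631/3)(−0.470) = +0.412 V.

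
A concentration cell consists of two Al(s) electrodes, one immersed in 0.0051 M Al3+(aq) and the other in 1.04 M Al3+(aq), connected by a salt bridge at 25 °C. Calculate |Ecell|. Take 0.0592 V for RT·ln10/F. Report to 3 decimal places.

0.046 V

For a concentration cell E°cell = 0, since both electrodes use the same couple.
The compartment with the higher Al3+(aq) concentration (1.04 M) acts as the cathode; ions are reduced there and produced at the dilute (0.0051 M) anode.
With n = 3, Ecell = −(0.0592/3)·log([dilute]/[conc]) = −(0.0592/3)·log(0.0051/1.04) = +0.046 V.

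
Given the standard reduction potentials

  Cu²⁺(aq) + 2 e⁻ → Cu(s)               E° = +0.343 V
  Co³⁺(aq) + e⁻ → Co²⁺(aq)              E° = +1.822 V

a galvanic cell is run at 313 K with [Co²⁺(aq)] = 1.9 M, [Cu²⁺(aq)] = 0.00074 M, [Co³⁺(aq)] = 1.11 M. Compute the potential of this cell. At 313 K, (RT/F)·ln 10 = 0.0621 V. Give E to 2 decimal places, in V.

Co³⁺/Co²⁺ is reduced (cathode, E° = +1.822 V) and Cu²⁺/Cu is oxidized (anode).
The standard potential is +1.822 − (+0.343) = +1.479 V and the balanced reaction transfers n = 2 electrons.
For the overall reaction 2 Co³⁺(aq) + Cu(s) → 2 Co²⁺(aq) + Cu²⁺(aq), Q = ([Co²⁺(aq)]^2·[Cu²⁺(aq)]) / [Co³⁺(aq)]^2 = 0.00217, giving log Q = −2.664.
By the Nernst equation, E = +1.479 − (0.0621/2)·(−2.664) = +1.56 V.

+1.56 V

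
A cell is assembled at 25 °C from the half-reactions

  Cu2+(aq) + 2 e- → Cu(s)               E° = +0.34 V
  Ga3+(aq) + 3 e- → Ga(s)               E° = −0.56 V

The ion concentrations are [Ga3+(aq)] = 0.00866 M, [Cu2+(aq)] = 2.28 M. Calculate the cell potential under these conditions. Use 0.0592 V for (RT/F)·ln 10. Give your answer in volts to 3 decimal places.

Cu²⁺/Cu is reduced (cathode, E° = +0.34 V) and Ga³⁺/Ga is oxidized (anode).
The standard potential is +0.34 − (−0.56) = +0.90 V and the balanced reaction transfers n = 6 electrons.
Balancing gives 3 Cu2+(aq) + 2 Ga(s) → 3 Cu(s) + 2 Ga3+(aq); hence Q = [Ga3+(aq)]^2 / [Cu2+(aq)]^3 = 6.33×10^−6 (log Q = −5.199).
By the Nernst equation, E = +0.90 − (0.0592/6)·(−5.199) = +0.951 V.

+0.951 V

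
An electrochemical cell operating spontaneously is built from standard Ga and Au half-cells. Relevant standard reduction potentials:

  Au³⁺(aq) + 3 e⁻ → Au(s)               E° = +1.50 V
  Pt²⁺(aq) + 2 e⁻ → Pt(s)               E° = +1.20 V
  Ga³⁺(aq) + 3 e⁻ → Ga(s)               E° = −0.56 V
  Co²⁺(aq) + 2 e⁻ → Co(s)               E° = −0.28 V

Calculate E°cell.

+2.06 V

Of the two couples in this cell, the one with the more positive reduction potential is reduced at the cathode: here that is Au³⁺/Au (+1.50 V); Ga³⁺/Ga (−0.56 V) is the anode.
E°cell = E°(cathode) − E°(anode) = +1.50 − (−0.56) = +2.06 V.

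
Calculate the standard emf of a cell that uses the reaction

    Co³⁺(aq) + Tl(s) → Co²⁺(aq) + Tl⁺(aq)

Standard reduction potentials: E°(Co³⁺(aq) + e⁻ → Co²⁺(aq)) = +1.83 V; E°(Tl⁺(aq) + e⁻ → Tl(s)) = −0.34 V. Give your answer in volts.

In the reaction as written, Co³⁺(aq) is reduced (cathode) and Tl⁺(aq) is produced by oxidation at the anode.
E°cell = E°(cathode) − E°(anode) = +1.83 − (−0.34) = +2.17 V.
The positive value indicates the reaction is spontaneous as written.

+2.17 V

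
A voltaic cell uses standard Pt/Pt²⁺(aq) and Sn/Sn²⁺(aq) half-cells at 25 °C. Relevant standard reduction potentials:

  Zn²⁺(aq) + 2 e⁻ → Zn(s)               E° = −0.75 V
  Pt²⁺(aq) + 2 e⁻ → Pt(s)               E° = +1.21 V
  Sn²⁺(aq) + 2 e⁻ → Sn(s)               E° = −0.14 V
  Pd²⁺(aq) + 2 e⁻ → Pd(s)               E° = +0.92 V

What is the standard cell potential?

Of the two couples in this cell, the one with the more positive reduction potential is reduced at the cathode: here that is Pt²⁺/Pt (+1.21 V); Sn²⁺/Sn (−0.14 V) is the anode.
E°cell = E°(cathode) − E°(anode) = +1.21 − (−0.14) = +1.35 V.

+1.35 V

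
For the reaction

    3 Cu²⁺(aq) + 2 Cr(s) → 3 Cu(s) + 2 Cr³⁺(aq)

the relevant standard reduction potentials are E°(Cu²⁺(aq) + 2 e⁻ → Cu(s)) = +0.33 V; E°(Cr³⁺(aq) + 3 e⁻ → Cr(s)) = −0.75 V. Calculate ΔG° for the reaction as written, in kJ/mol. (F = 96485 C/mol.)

In the reaction as written Cu²⁺(aq) is reduced, so the Cu²⁺/Cu couple is the cathode and Cr³⁺/Cr is the anode.
E°cell = +0.33 − (−0.75) = +1.08 V; balancing electrons gives n = 6.
ΔG° = −nFE°cell = −(6)(96485)(+1.08) J/mol = −625 kJ/mol.

−625 kJ/mol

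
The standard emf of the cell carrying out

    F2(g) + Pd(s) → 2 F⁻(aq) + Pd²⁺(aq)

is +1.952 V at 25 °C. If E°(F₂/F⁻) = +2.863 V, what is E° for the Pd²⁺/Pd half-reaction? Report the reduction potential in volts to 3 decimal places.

+0.911 V

In the reaction as written the F₂/F⁻ couple is reduced (cathode) and Pd²⁺/Pd is oxidized (anode), so E°cell = E°(F₂/F⁻) − E°(Pd²⁺/Pd).
E°(Pd²⁺/Pd) = E°(cathode) − E°cell = +2.863 − (+1.952) = +0.911 V.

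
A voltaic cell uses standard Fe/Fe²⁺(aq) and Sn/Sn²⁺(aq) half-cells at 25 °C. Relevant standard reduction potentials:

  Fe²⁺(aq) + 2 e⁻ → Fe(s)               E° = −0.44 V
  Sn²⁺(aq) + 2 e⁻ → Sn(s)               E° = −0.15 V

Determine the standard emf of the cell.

Of the two couples in this cell, the one with the more positive reduction potential is reduced at the cathode: here that is Sn²⁺/Sn (−0.15 V); Fe²⁺/Fe (−0.44 V) is the anode.
E°cell = E°(cathode) − E°(anode) = −0.15 − (−0.44) = +0.29 V.

+0.29 V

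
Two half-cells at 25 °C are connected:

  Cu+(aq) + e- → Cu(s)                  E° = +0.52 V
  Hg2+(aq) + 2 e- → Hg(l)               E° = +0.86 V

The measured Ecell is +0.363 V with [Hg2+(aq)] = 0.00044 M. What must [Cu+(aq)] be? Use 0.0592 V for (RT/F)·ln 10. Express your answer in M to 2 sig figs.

The Hg²⁺/Hg couple has the larger reduction potential, so it is the cathode: E°cell = +0.86 − (+0.52) = +0.34 V and n = 2.
Rearranging E = E° − (0.0592/n)·log Q gives log Q = 2(+0.34 − (+0.363))/0.0592 = −0.777.
The balanced reaction is Hg2+(aq) + 2 Cu(s) → Hg(l) + 2 Cu+(aq), so Q = [Cu+(aq)]^2 / [Hg2+(aq)].
Solving for the unknown gives log [Cu+(aq)] = −2.067, so [Cu+(aq)] ≈ 0.0086 M.

0.0086 M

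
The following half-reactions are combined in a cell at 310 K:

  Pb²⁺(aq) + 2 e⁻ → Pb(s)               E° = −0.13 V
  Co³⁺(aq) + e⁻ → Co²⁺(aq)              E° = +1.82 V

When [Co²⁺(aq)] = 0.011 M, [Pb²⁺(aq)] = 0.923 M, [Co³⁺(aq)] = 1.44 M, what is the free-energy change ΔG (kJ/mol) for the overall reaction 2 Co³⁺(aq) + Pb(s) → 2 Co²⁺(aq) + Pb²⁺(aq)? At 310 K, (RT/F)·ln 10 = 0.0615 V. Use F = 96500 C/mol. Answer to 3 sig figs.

−402 kJ/mol

With Co³⁺/Co²⁺ reduced at the cathode, E°cell = +1.82 − (−0.13) = +1.95 V and n = 2.
Here Q = ([Co²⁺(aq)]^2·[Pb²⁺(aq)]) / [Co³⁺(aq)]^2 = 5.39×10^−5 (log Q = −4.269), giving E = +1.95 − (0.0615/2)·(−4.269) = +2.0813 V.
ΔG = −nFE = −(2)(96500)(+2.0813) J/mol = −402 kJ/mol.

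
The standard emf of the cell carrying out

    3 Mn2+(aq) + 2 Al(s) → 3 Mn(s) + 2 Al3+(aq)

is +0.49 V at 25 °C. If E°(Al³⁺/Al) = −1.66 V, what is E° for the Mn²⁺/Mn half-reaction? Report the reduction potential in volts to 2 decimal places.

In the reaction as written the Mn²⁺/Mn couple is reduced (cathode) and Al³⁺/Al is oxidized (anode), so E°cell = E°(Mn²⁺/Mn) − E°(Al³⁺/Al).
E°(Mn²⁺/Mn) = E°cell + E°(anode) = +0.49 + (−1.66) = −1.17 V.

−1.17 V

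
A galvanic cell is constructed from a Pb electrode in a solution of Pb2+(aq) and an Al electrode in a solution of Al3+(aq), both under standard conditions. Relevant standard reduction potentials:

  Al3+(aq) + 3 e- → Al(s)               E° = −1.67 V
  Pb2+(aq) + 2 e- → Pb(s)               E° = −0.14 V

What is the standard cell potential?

+1.53 V

The Pb²⁺/Pb couple has the higher E°, so Pb ion is reduced (cathode) and Al is oxidized (anode).
E°cell = E°(cathode) − E°(anode) = −0.14 − (−1.67) = +1.53 V.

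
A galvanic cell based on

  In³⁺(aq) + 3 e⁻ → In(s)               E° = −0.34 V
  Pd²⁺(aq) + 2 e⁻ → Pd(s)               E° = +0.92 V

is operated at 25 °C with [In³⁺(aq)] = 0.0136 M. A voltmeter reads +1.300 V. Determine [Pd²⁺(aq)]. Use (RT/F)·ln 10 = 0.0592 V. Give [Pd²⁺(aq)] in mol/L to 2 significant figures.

1.3 M

The Pd²⁺/Pd couple has the larger reduction potential, so it is the cathode: E°cell = +0.92 − (−0.34) = +1.26 V and n = 6.
Rearranging E = E° − (0.0592/n)·log Q gives log Q = 6(+1.26 − (+1.300))/0.0592 = −4.054.
Balancing electrons gives 3 Pd²⁺(aq) + 2 In(s) → 3 Pd(s) + 2 In³⁺(aq); thus Q = [In³⁺(aq)]^2 / [Pd²⁺(aq)]^3.
Substituting the known concentrations and solving, log [Pd²⁺(aq)] = 0.107 and [Pd²⁺(aq)] = 1.3 M.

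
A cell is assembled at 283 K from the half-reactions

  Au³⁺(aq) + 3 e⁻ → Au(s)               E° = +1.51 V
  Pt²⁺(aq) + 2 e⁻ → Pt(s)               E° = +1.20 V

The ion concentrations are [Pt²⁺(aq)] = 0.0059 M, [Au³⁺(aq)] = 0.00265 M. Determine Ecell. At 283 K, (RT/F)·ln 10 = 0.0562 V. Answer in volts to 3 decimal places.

+0.324 V

Au³⁺/Au is reduced (cathode, E° = +1.51 V) and Pt²⁺/Pt is oxidized (anode).
E°cell = +1.51 − (+1.20) = +0.31 V, with n = 6 electrons transferred.
The balanced reaction is 2 Au³⁺(aq) + 3 Pt(s) → 2 Au(s) + 3 Pt²⁺(aq), so Q = [Pt²⁺(aq)]^3 / [Au³⁺(aq)]^2 = 0.0292 and log Q = −1.534.
Applying E = E° − (RT ln10/nF)·log Q gives +0.31 − (0.0562/6)(−1.534) = +0.324 V.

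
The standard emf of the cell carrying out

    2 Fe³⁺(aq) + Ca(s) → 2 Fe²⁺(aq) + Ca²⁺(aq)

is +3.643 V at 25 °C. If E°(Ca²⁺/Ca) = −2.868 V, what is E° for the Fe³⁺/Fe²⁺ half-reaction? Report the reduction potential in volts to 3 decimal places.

+0.775 V

In the reaction as written the Fe³⁺/Fe²⁺ couple is reduced (cathode) and Ca²⁺/Ca is oxidized (anode), so E°cell = E°(Fe³⁺/Fe²⁺) − E°(Ca²⁺/Ca).
E°(Fe³⁺/Fe²⁺) = E°cell + E°(anode) = +3.643 + (−2.868) = +0.775 V.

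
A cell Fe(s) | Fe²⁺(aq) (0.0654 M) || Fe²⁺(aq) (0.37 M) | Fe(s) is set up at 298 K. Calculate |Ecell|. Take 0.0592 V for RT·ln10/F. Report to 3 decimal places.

0.022 V

For a concentration cell E°cell = 0, since both electrodes use the same couple.
The compartment with the higher Fe²⁺(aq) concentration (0.37 M) acts as the cathode; ions are reduced there and produced at the dilute (0.0654 M) anode.
With n = 2, Ecell = −(0.0592/2)·log([dilute]/[conc]) = −(0.0592/2)·log(0.0654/0.37) = +0.022 V.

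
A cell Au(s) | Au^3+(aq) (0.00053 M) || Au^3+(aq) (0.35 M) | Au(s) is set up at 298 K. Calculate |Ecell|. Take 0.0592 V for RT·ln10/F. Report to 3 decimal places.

For a concentration cell E°cell = 0, since both electrodes use the same couple.
The compartment with the higher Au^3+(aq) concentration (0.35 M) acts as the cathode; ions are reduced there and produced at the dilute (0.00053 M) anode.
With n = 3, Ecell = −(0.0592/3)·log([dilute]/[conc]) = −(0.0592/3)·log(0.00053/0.35) = +0.056 V.

0.056 V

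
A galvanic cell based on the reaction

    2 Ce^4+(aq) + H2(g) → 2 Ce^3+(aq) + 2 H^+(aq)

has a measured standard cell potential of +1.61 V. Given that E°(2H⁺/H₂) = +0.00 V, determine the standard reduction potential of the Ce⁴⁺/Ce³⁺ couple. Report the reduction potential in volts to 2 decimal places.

+1.61 V

In the reaction as written the Ce⁴⁺/Ce³⁺ couple is reduced (cathode) and 2H⁺/H₂ is oxidized (anode), so E°cell = E°(Ce⁴⁺/Ce³⁺) − E°(2H⁺/H₂).
E°(Ce⁴⁺/Ce³⁺) = E°cell + E°(anode) = +1.61 + (+0.00) = +1.61 V.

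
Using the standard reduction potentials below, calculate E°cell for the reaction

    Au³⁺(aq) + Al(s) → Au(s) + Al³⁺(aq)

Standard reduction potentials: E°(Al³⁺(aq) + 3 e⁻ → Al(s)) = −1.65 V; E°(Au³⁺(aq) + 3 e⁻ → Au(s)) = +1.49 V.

+3.14 V

In the reaction as written, Au³⁺(aq) is reduced (cathode) and Al³⁺(aq) is produced by oxidation at the anode.
E°cell = E°(cathode) − E°(anode) = +1.49 − (−1.65) = +3.14 V.
The positive value indicates the reaction is spontaneous as written.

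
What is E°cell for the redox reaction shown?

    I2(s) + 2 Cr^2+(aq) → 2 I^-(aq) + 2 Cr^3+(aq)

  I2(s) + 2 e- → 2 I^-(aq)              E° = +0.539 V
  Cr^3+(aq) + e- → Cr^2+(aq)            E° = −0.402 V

In the reaction as written, I2(s) is reduced (cathode) and Cr^3+(aq) is produced by oxidation at the anode.
E°cell = E°(cathode) − E°(anode) = +0.539 − (−0.402) = +0.941 V.
The positive value indicates the reaction is spontaneous as written.

+0.941 V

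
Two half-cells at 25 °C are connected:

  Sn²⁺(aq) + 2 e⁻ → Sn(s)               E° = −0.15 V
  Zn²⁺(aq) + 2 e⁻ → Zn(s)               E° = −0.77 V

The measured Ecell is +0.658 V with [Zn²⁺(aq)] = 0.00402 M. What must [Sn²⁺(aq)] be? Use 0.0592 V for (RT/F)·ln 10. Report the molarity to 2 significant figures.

0.077 M

Sn²⁺/Sn is the cathode (higher E°); E°cell = −0.15 − (−0.77) = +0.62 V with n = 2.
Since E = E° − (0.0592/n)·log Q, log Q = n(E° − E)/0.0592 = −1.284.
The balanced reaction is Sn²⁺(aq) + Zn(s) → Sn(s) + Zn²⁺(aq), so Q = [Zn²⁺(aq)] / [Sn²⁺(aq)].
Solving for the unknown gives log [Sn²⁺(aq)] = −1.112, so [Sn²⁺(aq)] ≈ 0.077 M.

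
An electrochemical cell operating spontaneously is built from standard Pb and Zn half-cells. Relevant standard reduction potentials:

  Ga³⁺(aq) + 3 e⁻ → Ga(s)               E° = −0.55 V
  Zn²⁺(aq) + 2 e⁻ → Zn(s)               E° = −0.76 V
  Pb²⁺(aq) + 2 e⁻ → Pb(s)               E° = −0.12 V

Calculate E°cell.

+0.64 V

The Pb²⁺/Pb couple has the higher E°, so Pb ion is reduced (cathode) and Zn is oxidized (anode).
E°cell = E°(cathode) − E°(anode) = −0.12 − (−0.76) = +0.64 V.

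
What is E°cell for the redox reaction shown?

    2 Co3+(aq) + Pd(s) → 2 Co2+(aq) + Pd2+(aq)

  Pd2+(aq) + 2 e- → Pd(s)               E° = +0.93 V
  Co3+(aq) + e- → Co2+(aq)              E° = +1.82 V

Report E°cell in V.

In the reaction as written, Co3+(aq) is reduced (cathode) and Pd2+(aq) is produced by oxidation at the anode.
E°cell = E°(cathode) − E°(anode) = +1.82 − (+0.93) = +0.89 V.

+0.89 V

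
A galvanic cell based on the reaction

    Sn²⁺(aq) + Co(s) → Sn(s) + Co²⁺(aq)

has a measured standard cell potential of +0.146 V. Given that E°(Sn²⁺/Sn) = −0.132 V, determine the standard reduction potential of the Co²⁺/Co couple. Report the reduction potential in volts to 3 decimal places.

In the reaction as written the Sn²⁺/Sn couple is reduced (cathode) and Co²⁺/Co is oxidized (anode), so E°cell = E°(Sn²⁺/Sn) − E°(Co²⁺/Co).
E°(Co²⁺/Co) = E°(cathode) − E°cell = −0.132 − (+0.146) = −0.278 V.

−0.278 V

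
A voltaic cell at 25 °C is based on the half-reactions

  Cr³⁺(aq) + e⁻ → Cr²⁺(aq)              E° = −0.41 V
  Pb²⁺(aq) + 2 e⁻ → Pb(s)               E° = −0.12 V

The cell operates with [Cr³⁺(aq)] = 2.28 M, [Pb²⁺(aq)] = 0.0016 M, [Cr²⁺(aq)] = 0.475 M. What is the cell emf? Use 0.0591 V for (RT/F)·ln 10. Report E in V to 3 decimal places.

Since E°(Pb²⁺/Pb) > E°(Cr³⁺/Cr²⁺), Pb²⁺/Pb serves as the cathode.
E°cell = −0.12 − (−0.41) = +0.29 V, with n = 2 electrons transferred.
Balancing gives Pb²⁺(aq) + 2 Cr²⁺(aq) → Pb(s) + 2 Cr³⁺(aq); hence Q = [Cr³⁺(aq)]^2 / ([Pb²⁺(aq)]·[Cr²⁺(aq)]^2) = 1.44×10^4 (log Q = 4.158).
By the Nernst equation, E = +0.29 − (0.0591/2)·(4.158) = +0.167 V.

+0.167 V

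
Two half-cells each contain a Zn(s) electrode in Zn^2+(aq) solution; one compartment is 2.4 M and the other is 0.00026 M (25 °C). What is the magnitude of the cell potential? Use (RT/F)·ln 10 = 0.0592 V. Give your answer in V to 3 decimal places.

For a concentration cell E°cell = 0, since both electrodes use the same couple.
The compartment with the higher Zn^2+(aq) concentration (2.4 M) acts as the cathode; ions are reduced there and produced at the dilute (0.00026 M) anode.
With n = 2, Ecell = −(0.0592/2)·log([dilute]/[conc]) = −(0.0592/2)·log(0.00026/2.4) = +0.117 V.

0.117 V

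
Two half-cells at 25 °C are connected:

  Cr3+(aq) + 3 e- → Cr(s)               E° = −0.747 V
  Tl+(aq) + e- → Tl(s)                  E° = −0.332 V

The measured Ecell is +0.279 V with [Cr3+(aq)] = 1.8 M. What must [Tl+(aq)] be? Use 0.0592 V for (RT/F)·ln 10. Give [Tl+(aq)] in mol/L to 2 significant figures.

0.0061 M

With Tl⁺/Tl at the cathode and Cr³⁺/Cr at the anode, E°cell = −0.332 − (−0.747) = +0.415 V (n = 3).
Since E = E° − (0.0592/n)·log Q, log Q = n(E° − E)/0.0592 = 6.892.
Balancing electrons gives 3 Tl+(aq) + Cr(s) → 3 Tl(s) + Cr3+(aq); thus Q = [Cr3+(aq)] / [Tl+(aq)]^3.
Solving for the unknown gives log [Tl+(aq)] = −2.212, so [Tl+(aq)] ≈ 0.0061 M.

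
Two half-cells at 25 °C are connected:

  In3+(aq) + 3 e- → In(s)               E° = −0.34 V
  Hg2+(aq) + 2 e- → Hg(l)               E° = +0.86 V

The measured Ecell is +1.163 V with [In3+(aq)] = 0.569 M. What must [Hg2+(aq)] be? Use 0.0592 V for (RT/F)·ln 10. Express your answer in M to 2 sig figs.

The Hg²⁺/Hg couple has the larger reduction potential, so it is the cathode: E°cell = +0.86 − (−0.34) = +1.20 V and n = 6.
Since E = E° − (0.0592/n)·log Q, log Q = n(E° − E)/0.0592 = 3.750.
The balanced reaction is 3 Hg2+(aq) + 2 In(s) → 3 Hg(l) + 2 In3+(aq), so Q = [In3+(aq)]^2 / [Hg2+(aq)]^3.
Isolating [Hg2+(aq)] in Q = 10^{3.750} yields log [Hg2+(aq)] = −1.413, i.e. 0.039 M.

0.039 M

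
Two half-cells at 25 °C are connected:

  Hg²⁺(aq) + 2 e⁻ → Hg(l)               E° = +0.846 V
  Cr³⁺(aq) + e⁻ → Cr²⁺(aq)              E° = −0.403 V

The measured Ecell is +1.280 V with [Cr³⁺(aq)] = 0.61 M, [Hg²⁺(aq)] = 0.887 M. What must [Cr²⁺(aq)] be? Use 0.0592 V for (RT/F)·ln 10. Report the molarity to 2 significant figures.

The Hg²⁺/Hg couple has the larger reduction potential, so it is the cathode: E°cell = +0.846 − (−0.403) = +1.249 V and n = 2.
Since E = E° − (0.0592/n)·log Q, log Q = n(E° − E)/0.0592 = −1.047.
The balanced reaction is Hg²⁺(aq) + 2 Cr²⁺(aq) → Hg(l) + 2 Cr³⁺(aq), so Q = [Cr³⁺(aq)]^2 / ([Hg²⁺(aq)]·[Cr²⁺(aq)]^2).
Substituting the known concentrations and solving, log [Cr²⁺(aq)] = 0.335 and [Cr²⁺(aq)] = 2.2 M.

2.2 M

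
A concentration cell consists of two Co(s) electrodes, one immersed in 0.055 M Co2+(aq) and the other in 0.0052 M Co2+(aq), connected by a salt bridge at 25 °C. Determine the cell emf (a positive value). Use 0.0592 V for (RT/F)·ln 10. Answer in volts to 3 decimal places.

0.030 V

For a concentration cell E°cell = 0, since both electrodes use the same couple.
The compartment with the higher Co2+(aq) concentration (0.055 M) acts as the cathode; ions are reduced there and produced at the dilute (0.0052 M) anode.
With n = 2, Ecell = −(0.0592/2)·log([dilute]/[conc]) = −(0.0592/2)·log(0.0052/0.055) = +0.030 V.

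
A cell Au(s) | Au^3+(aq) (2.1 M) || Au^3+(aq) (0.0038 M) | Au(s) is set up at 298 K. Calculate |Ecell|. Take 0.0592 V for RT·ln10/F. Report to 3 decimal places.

0.054 V

For a concentration cell E°cell = 0, since both electrodes use the same couple.
The compartment with the higher Au^3+(aq) concentration (2.1 M) acts as the cathode; ions are reduced there and produced at the dilute (0.0038 M) anode.
With n = 3, Ecell = −(0.0592/3)·log([dilute]/[conc]) = −(0.0592/3)·log(0.0038/2.1) = +0.054 V.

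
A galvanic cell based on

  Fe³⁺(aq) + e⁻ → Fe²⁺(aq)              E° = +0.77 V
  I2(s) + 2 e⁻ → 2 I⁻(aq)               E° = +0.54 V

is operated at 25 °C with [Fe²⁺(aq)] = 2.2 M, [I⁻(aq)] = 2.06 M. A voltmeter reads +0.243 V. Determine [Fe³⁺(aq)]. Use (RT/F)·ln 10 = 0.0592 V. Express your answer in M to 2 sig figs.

1.8 M

Fe³⁺/Fe²⁺ is the cathode (higher E°); E°cell = +0.77 − (+0.54) = +0.23 V with n = 2.
From the Nernst equation, log Q = n(E° − E)/0.0592 = 2·(+0.23 − (+0.243))/0.0592 = −0.439.
Balancing electrons gives 2 Fe³⁺(aq) + 2 I⁻(aq) → 2 Fe²⁺(aq) + I2(s); thus Q = [Fe²⁺(aq)]^2 / ([Fe³⁺(aq)]^2·[I⁻(aq)]^2).
Substituting the known concentrations and solving, log [Fe³⁺(aq)] = 0.248 and [Fe³⁺(aq)] = 1.8 M.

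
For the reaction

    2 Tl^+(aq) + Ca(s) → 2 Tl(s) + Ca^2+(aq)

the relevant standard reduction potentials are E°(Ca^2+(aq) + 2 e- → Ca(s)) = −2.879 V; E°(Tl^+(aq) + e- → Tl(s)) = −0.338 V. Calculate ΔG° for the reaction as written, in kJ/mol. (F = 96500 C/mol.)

In the reaction as written Tl^+(aq) is reduced, so the Tl⁺/Tl couple is the cathode and Ca²⁺/Ca is the anode.
E°cell = −0.338 − (−2.879) = +2.541 V; balancing electrons gives n = 2.
ΔG° = −nFE°cell = −(2)(96500)(+2.541) J/mol = −490 kJ/mol.

−490 kJ/mol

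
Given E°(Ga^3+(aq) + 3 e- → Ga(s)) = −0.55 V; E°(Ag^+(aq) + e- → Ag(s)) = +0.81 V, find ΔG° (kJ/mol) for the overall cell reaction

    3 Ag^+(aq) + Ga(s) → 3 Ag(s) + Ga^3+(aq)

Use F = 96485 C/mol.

In the reaction as written Ag^+(aq) is reduced, so the Ag⁺/Ag couple is the cathode and Ga³⁺/Ga is the anode.
E°cell = +0.81 − (−0.55) = +1.36 V; balancing electrons gives n = 3.
ΔG° = −nFE°cell = −(3)(96485)(+1.36) J/mol = −394 kJ/mol.

−394 kJ/mol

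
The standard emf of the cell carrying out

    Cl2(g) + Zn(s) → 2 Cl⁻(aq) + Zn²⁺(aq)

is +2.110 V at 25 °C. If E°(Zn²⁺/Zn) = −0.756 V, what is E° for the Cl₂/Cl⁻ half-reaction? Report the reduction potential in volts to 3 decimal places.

+1.354 V

In the reaction as written the Cl₂/Cl⁻ couple is reduced (cathode) and Zn²⁺/Zn is oxidized (anode), so E°cell = E°(Cl₂/Cl⁻) − E°(Zn²⁺/Zn).
E°(Cl₂/Cl⁻) = E°cell + E°(anode) = +2.110 + (−0.756) = +1.354 V.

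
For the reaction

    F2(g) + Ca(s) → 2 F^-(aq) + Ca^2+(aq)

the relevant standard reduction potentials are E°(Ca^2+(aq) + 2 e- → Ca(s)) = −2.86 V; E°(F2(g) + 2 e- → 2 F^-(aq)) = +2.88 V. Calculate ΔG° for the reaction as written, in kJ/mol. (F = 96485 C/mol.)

In the reaction as written F2(g) is reduced, so the F₂/F⁻ couple is the cathode and Ca²⁺/Ca is the anode.
E°cell = +2.88 − (−2.86) = +5.74 V; balancing electrons gives n = 2.
ΔG° = −nFE°cell = −(2)(96485)(+5.74) J/mol = −1108 kJ/mol.

−1108 kJ/mol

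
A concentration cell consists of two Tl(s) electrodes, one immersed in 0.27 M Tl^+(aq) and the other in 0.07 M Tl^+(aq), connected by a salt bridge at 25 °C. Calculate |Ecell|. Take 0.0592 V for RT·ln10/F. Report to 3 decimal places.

0.035 V

For a concentration cell E°cell = 0, since both electrodes use the same couple.
The compartment with the higher Tl^+(aq) concentration (0.27 M) acts as the cathode; ions are reduced there and produced at the dilute (0.07 M) anode.
With n = 1, Ecell = −(0.0592/1)·log([dilute]/[conc]) = −(0.0592/1)·log(0.07/0.27) = +0.035 V.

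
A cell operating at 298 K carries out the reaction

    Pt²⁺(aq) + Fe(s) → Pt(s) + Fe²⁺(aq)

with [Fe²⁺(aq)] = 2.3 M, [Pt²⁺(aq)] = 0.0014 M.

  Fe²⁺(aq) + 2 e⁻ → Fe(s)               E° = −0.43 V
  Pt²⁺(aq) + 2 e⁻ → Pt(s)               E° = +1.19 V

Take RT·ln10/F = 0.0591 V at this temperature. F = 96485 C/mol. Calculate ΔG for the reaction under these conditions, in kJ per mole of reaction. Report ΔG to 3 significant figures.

−294 kJ/mol

The standard cell potential is +1.19 − (−0.43) = +1.62 V, with n = 2 electrons in the balanced equation.
The reaction quotient is [Fe²⁺(aq)] / [Pt²⁺(aq)] = 1.64×10^3; by Nernst, E = +1.62 − (0.0591/2)(3.216) = +1.5250 V.
Finally ΔG = −nFE = −(2)(96485 C/mol)(+1.5250 V) = −294 kJ/mol.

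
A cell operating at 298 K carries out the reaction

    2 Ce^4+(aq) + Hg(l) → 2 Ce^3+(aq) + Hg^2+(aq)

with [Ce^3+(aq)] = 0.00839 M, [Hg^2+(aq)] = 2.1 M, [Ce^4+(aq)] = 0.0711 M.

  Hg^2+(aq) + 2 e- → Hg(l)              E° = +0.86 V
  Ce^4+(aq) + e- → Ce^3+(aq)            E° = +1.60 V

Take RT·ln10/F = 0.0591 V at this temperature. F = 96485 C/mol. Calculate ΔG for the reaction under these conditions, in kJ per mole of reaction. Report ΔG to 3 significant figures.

−152 kJ/mol

E°cell = +1.60 − (+0.86) = +0.74 V; the balanced reaction transfers n = 2 electrons.
Q = ([Ce^3+(aq)]^2·[Hg^2+(aq)]) / [Ce^4+(aq)]^2 = 0.0292, so log Q = −1.534 and E = +0.74 − (0.0591/2)(−1.534) = +0.7853 V.
Finally ΔG = −nFE = −(2)(96485 C/mol)(+0.7853 V) = −152 kJ/mol.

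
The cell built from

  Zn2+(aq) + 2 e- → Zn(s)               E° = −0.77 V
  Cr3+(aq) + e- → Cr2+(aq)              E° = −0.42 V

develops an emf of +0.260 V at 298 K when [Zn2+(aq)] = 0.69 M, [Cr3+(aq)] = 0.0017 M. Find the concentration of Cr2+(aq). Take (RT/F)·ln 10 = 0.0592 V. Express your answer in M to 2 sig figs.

0.068 M

The Cr³⁺/Cr²⁺ couple has the larger reduction potential, so it is the cathode: E°cell = −0.42 − (−0.77) = +0.35 V and n = 2.
Since E = E° − (0.0592/n)·log Q, log Q = n(E° − E)/0.0592 = 3.041.
The balanced reaction is 2 Cr3+(aq) + Zn(s) → 2 Cr2+(aq) + Zn2+(aq), so Q = ([Cr2+(aq)]^2·[Zn2+(aq)]) / [Cr3+(aq)]^2.
Solving for the unknown gives log [Cr2+(aq)] = −1.168, so [Cr2+(aq)] ≈ 0.068 M.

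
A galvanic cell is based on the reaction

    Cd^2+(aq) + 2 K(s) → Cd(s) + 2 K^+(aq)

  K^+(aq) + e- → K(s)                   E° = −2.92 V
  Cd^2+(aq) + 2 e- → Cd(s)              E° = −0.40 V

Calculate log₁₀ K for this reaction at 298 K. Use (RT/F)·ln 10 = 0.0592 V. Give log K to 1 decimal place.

log K = 85.1

The Cd²⁺/Cd couple is reduced (cathode); E°cell = −0.40 − (−2.92) = +2.52 V with n = 2.
At equilibrium E = 0, so log K = nE°cell / 0.0592 = (2)(+2.52) / 0.0592 = 85.1.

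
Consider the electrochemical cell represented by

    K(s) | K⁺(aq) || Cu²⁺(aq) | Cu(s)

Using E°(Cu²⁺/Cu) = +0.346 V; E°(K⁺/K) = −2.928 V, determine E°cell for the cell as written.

+3.274 V

By convention the left-hand electrode in cell notation is the anode (oxidation) and the right-hand electrode is the cathode (reduction).
E°cell = E°(right) − E°(left) = +0.346 − (−2.928) = +3.274 V.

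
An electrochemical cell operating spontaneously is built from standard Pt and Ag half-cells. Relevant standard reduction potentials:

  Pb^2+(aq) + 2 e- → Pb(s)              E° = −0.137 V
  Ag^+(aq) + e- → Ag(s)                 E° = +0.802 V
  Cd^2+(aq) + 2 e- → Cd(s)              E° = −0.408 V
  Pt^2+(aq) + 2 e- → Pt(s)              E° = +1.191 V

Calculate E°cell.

The Pt²⁺/Pt couple has the higher E°, so Pt ion is reduced (cathode) and Ag is oxidized (anode).
E°cell = E°(cathode) − E°(anode) = +1.191 − (+0.802) = +0.389 V.

+0.389 V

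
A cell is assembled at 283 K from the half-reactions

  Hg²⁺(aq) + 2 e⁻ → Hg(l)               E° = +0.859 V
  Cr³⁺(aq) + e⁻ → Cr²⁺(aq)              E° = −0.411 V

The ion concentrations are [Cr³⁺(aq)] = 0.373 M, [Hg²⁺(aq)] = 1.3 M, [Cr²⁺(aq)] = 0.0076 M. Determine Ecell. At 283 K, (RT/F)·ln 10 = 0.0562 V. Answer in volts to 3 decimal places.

+1.178 V

The Hg²⁺/Hg couple has the more positive E°, so it is the cathode; Cr³⁺/Cr²⁺ is the anode.
E°cell = E°cat − E°an = +0.859 − (−0.411) = +1.270 V; n = 2.
The balanced reaction is Hg²⁺(aq) + 2 Cr²⁺(aq) → Hg(l) + 2 Cr³⁺(aq), so Q = [Cr³⁺(aq)]^2 / ([Hg²⁺(aq)]·[Cr²⁺(aq)]^2) = 1.85×10^3 and log Q = 3.268.
E = E° − (0.0562/n)·log Q = +1.270 − (0.0562/2)(3.268) = +1.178 V.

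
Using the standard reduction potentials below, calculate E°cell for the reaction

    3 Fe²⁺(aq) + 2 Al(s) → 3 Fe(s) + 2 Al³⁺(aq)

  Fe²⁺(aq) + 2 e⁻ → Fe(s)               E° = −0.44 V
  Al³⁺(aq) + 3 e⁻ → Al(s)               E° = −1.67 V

Fe²⁺(aq) gains electrons, so the Fe²⁺/Fe couple is the cathode; the Al³⁺/Al couple is the anode.
E°cell = E°(cathode) − E°(anode) = −0.44 − (−1.67) = +1.23 V.

+1.23 V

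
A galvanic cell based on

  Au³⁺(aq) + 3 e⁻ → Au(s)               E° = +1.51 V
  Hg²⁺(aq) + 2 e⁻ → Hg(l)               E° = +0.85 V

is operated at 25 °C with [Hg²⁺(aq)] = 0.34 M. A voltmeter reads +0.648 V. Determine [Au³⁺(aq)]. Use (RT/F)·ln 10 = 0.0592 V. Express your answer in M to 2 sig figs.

With Au³⁺/Au at the cathode and Hg²⁺/Hg at the anode, E°cell = +1.51 − (+0.85) = +0.66 V (n = 6).
Rearranging E = E° − (0.0592/n)·log Q gives log Q = 6(+0.66 − (+0.648))/0.0592 = 1.216.
The balanced reaction is 2 Au³⁺(aq) + 3 Hg(l) → 2 Au(s) + 3 Hg²⁺(aq), so Q = [Hg²⁺(aq)]^3 / [Au³⁺(aq)]^2.
Solving for the unknown gives log [Au³⁺(aq)] = −1.311, so [Au³⁺(aq)] ≈ 0.049 M.

0.049 M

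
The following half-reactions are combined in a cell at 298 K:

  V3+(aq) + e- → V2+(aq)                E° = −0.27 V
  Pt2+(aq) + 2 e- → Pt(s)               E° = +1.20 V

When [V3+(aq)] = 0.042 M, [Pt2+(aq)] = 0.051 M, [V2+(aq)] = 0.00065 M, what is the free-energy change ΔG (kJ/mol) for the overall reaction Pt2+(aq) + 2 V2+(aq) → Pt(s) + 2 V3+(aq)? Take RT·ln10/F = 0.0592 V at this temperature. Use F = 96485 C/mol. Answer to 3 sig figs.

The standard cell potential is +1.20 − (−0.27) = +1.47 V, with n = 2 electrons in the balanced equation.
Here Q = [V3+(aq)]^2 / ([Pt2+(aq)]·[V2+(aq)]^2) = 8.19×10^4 (log Q = 4.913), giving E = +1.47 − (0.0592/2)·(4.913) = +1.3246 V.
ΔG = −nFE = −(2)(96485)(+1.3246) J/mol = −256 kJ/mol.

−256 kJ/mol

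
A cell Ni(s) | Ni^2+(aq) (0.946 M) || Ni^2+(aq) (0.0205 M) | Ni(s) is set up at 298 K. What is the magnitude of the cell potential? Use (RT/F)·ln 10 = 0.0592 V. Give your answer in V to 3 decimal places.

0.049 V

For a concentration cell E°cell = 0, since both electrodes use the same couple.
The compartment with the higher Ni^2+(aq) concentration (0.946 M) acts as the cathode; ions are reduced there and produced at the dilute (0.0205 M) anode.
With n = 2, Ecell = −(0.0592/2)·log([dilute]/[conc]) = −(0.0592/2)·log(0.0205/0.946) = +0.049 V.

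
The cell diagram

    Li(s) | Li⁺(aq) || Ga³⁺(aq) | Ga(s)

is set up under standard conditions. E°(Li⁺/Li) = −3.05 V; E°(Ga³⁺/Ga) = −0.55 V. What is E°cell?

By convention the left-hand electrode in cell notation is the anode (oxidation) and the right-hand electrode is the cathode (reduction).
E°cell = E°(right) − E°(left) = −0.55 − (−3.05) = +2.50 V.

+2.50 V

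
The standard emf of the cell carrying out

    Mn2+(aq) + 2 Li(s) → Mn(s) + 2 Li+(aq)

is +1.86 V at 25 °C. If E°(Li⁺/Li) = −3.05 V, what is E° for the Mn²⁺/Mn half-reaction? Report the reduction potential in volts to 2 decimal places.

−1.19 V

In the reaction as written the Mn²⁺/Mn couple is reduced (cathode) and Li⁺/Li is oxidized (anode), so E°cell = E°(Mn²⁺/Mn) − E°(Li⁺/Li).
E°(Mn²⁺/Mn) = E°cell + E°(anode) = +1.86 + (−3.05) = −1.19 V.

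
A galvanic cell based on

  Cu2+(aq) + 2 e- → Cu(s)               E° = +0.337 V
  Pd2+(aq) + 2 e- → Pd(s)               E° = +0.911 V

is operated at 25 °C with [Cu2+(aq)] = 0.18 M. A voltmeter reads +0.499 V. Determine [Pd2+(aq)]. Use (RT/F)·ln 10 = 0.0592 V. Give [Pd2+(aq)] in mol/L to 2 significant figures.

Pd²⁺/Pd is the cathode (higher E°); E°cell = +0.911 − (+0.337) = +0.574 V with n = 2.
Rearranging E = E° − (0.0592/n)·log Q gives log Q = 2(+0.574 − (+0.499))/0.0592 = 2.534.
For Pd2+(aq) + Cu(s) → Pd(s) + Cu2+(aq), the reaction quotient is Q = [Cu2+(aq)] / [Pd2+(aq)].
Substituting the known concentrations and solving, log [Pd2+(aq)] = −3.279 and [Pd2+(aq)] = 0.00053 M.

0.00053 M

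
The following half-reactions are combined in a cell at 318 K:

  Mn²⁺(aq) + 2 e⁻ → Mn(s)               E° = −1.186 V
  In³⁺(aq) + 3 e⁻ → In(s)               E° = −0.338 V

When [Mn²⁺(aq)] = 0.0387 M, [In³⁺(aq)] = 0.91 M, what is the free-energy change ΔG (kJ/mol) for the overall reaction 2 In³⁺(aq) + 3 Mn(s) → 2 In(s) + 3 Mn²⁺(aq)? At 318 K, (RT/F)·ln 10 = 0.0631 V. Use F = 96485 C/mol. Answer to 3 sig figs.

The standard cell potential is −0.338 − (−1.186) = +0.848 V, with n = 6 electrons in the balanced equation.
Q = [Mn²⁺(aq)]^3 / [In³⁺(aq)]^2 = 7×10^−5, so log Q = −4.155 and E = +0.848 − (0.0631/6)(−4.155) = +0.8917 V.
ΔG = −nFE = −(6)(96485)(+0.8917) J/mol = −516 kJ/mol.

−516 kJ/mol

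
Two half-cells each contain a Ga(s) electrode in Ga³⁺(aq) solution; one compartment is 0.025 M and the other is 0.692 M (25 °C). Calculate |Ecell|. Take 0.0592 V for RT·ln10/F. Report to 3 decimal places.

For a concentration cell E°cell = 0, since both electrodes use the same couple.
The compartment with the higher Ga³⁺(aq) concentration (0.692 M) acts as the cathode; ions are reduced there and produced at the dilute (0.025 M) anode.
With n = 3, Ecell = −(0.0592/3)·log([dilute]/[conc]) = −(0.0592/3)·log(0.025/0.692) = +0.028 V.

0.028 V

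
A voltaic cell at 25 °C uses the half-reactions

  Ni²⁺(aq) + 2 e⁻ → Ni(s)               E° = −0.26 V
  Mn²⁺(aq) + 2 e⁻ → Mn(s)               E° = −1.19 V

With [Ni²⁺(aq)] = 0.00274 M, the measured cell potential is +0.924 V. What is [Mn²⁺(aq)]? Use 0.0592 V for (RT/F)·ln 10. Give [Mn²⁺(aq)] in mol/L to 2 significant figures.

0.0044 M

With Ni²⁺/Ni at the cathode and Mn²⁺/Mn at the anode, E°cell = −0.26 − (−1.19) = +0.93 V (n = 2).
Since E = E° − (0.0592/n)·log Q, log Q = n(E° − E)/0.0592 = 0.203.
Balancing electrons gives Ni²⁺(aq) + Mn(s) → Ni(s) + Mn²⁺(aq); thus Q = [Mn²⁺(aq)] / [Ni²⁺(aq)].
Isolating [Mn²⁺(aq)] in Q = 10^{0.203} yields log [Mn²⁺(aq)] = −2.359, i.e. 0.0044 M.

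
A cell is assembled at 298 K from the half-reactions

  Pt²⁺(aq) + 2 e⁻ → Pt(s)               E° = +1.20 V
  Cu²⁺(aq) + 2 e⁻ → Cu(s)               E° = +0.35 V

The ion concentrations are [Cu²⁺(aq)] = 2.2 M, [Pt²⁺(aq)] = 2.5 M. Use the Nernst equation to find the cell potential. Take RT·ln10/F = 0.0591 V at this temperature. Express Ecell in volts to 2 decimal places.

Pt²⁺/Pt is reduced (cathode, E° = +1.20 V) and Cu²⁺/Cu is oxidized (anode).
E°cell = E°cat − E°an = +1.20 − (+0.35) = +0.85 V; n = 2.
Balancing gives Pt²⁺(aq) + Cu(s) → Pt(s) + Cu²⁺(aq); hence Q = [Cu²⁺(aq)] / [Pt²⁺(aq)] = 0.88 (log Q = −0.056).
Applying E = E° − (RT ln10/nF)·log Q gives +0.85 − (0.0591/2)(−0.056) = +0.85 V.

+0.85 V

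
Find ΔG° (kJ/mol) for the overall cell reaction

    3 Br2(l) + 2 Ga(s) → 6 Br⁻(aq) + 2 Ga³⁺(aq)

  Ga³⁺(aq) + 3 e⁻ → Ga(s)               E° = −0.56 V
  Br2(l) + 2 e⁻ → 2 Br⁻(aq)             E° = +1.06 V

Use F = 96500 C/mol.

In the reaction as written Br2(l) is reduced, so the Br₂/Br⁻ couple is the cathode and Ga³⁺/Ga is the anode.
E°cell = +1.06 − (−0.56) = +1.62 V; balancing electrons gives n = 6.
ΔG° = −nFE°cell = −(6)(96500)(+1.62) J/mol = −938 kJ/mol.

−938 kJ/mol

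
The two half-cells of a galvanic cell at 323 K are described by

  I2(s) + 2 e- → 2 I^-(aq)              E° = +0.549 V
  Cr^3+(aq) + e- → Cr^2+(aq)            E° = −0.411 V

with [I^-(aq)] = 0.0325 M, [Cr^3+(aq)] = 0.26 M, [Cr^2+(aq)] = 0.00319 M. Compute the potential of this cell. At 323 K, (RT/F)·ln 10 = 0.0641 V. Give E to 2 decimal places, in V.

+0.93 V

I₂/I⁻ is reduced (cathode, E° = +0.549 V) and Cr³⁺/Cr²⁺ is oxidized (anode).
E°cell = +0.549 − (−0.411) = +0.960 V, with n = 2 electrons transferred.
Balancing gives I2(s) + 2 Cr^2+(aq) → 2 I^-(aq) + 2 Cr^3+(aq); hence Q = ([I^-(aq)]^2·[Cr^3+(aq)]^2) / [Cr^2+(aq)]^2 = 7.02 (log Q = 0.846).
By the Nernst equation, E = +0.960 − (0.0641/2)·(0.846) = +0.93 V.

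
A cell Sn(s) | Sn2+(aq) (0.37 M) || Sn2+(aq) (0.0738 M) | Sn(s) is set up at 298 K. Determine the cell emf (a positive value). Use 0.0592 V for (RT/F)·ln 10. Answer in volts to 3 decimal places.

For a concentration cell E°cell = 0, since both electrodes use the same couple.
The compartment with the higher Sn2+(aq) concentration (0.37 M) acts as the cathode; ions are reduced there and produced at the dilute (0.0738 M) anode.
With n = 2, Ecell = −(0.0592/2)·log([dilute]/[conc]) = −(0.0592/2)·log(0.0738/0.37) = +0.021 V.

0.021 V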